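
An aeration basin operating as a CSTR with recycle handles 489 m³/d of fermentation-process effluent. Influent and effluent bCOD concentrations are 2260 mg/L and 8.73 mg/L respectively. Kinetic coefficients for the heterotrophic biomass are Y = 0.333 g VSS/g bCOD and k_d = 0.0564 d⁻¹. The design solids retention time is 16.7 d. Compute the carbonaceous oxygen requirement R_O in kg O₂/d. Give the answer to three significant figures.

R_O ≈ 833 kg O₂/d

The observed yield is Y_obs = Y/(1 + k_d·θ_c) = 0.333 / (1 + 0.0564 × 16.7) = 0.333 / 1.942 = 0.1715 g VSS per g bCOD removed.
Mass of bCOD removed per day: Q(S₀ − S) = 489 × 2251 g/m³ = 1101 kg/d.
Net sludge production P_X = 0.1715 × 1101 = 188.8 kg VSS/d.
Carbonaceous O₂ demand = substrate oxidised − cell-mass equivalent = 1101 − 1.42 × 188.8 = 832.8 kg O₂/d.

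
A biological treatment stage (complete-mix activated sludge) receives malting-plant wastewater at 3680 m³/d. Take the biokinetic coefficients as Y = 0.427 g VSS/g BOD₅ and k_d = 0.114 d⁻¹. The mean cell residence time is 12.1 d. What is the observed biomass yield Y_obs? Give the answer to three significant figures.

Y_obs = Y / (1 + k_d θ_c) = 0.427 / (1 + 0.114 × 12.1) = 0.427 / 2.379 = 0.1795.

Y_obs ≈ 0.179 g VSS/g BOD₅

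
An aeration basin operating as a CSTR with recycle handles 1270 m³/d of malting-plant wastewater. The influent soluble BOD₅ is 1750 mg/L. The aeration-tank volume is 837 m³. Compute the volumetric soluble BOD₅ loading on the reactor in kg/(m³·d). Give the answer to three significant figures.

Applied soluble BOD₅ load per unit volume = Q·S₀/V = (1270 × 1750/1000)/837.0 = 2.655 kg soluble BOD₅·m⁻³·d⁻¹.

L_v ≈ 2.66 kg soluble BOD₅/(m³·d)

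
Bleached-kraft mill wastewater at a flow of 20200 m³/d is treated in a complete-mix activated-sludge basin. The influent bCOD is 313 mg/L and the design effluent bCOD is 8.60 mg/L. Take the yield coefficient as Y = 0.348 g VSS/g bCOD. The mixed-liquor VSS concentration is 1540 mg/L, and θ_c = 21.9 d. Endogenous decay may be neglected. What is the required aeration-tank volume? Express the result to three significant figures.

Biomass mass balance (decay neglected): V·X = Y·Q·(S₀ − S)·θ_c, so V = 0.348 × 20200 × (313 − 8.60) × 21.9 / 1540 = 30430 m³.

V ≈ 30400 m³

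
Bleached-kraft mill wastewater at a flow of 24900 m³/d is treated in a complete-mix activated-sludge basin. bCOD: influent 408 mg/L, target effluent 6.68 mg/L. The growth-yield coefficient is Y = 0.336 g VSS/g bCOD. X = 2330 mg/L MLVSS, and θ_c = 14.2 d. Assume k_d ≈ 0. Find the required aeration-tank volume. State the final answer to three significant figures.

V ≈ 20500 m³

Biomass mass balance (decay neglected): V·X = Y·Q·(S₀ − S)·θ_c, so V = 0.336 × 24900 × (408 − 6.68) × 14.2 / 2330 = 20463 m³.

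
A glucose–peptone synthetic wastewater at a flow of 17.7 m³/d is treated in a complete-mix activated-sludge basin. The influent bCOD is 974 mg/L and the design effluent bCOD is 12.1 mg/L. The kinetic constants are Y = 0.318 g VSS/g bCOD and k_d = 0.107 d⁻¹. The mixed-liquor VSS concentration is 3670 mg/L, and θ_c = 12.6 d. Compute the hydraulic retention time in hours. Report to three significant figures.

Rearranging the biomass balance for a CMAS with decay, V = Y·Q·ΔS·θ_c / [X·(1+k_d θ_c)] = 0.318 × 17.7 × (974 − 12.1) × 12.6 / [3670 × (1 + 0.107 × 12.6)] = 6.82×10^4 / 8618 = 7.916 m³.
Hydraulic retention time τ = V/Q = 7.916 / 17.7 = 0.4472 d = 10.73 h.

τ ≈ 10.7 h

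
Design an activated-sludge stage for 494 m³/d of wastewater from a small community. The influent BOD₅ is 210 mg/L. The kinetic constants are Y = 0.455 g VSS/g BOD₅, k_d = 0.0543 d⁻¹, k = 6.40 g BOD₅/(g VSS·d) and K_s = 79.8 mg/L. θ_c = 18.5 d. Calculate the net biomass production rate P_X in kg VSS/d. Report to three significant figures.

P_X ≈ 23.2 kg VSS/d

From the Monod/SRT balance for a CMAS, S = K_s·(1+k_d θ_c)/[θ_c·(Y k − k_d) − 1] = 79.8 × (1 + 0.0543 × 18.5) / [18.5 × (0.455 × 6.40 − 0.0543) − 1] = 160.0 / 51.87 = 3.084 mg/L.
Y_obs = Y / (1 + k_d θ_c) = 0.455 / (1 + 0.0543 × 18.5) = 0.455 / 2.005 = 0.2270.
Mass of BOD₅ removed per day: Q(S₀ − S) = 494 × 206.9 g/m³ = 102.2 kg/d.
Net biomass production P_X = Y_obs × Q·(S₀ − S) = 0.2270 × 102.2 = 23.20 kg VSS/d.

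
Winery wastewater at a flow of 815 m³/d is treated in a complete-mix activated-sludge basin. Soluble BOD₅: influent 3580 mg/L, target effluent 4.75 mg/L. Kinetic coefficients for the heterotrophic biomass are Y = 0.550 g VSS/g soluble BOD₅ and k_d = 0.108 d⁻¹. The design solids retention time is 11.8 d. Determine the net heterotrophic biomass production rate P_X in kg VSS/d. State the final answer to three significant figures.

The observed yield is Y_obs = Y/(1 + k_d·θ_c) = 0.550 / (1 + 0.108 × 11.8) = 0.550 / 2.274 = 0.2418 g VSS per g soluble BOD₅ removed.
ΔS = 3580 − 4.75 = 3575 mg/L, so the substrate removal rate is 815 × 3575/1000 = 2914 kg soluble BOD₅/d.
Biomass produced: P_X = Y_obs·Q·ΔS = 0.2418 × 2914 ≈ 704.6 kg VSS/d.

P_X ≈ 705 kg VSS/d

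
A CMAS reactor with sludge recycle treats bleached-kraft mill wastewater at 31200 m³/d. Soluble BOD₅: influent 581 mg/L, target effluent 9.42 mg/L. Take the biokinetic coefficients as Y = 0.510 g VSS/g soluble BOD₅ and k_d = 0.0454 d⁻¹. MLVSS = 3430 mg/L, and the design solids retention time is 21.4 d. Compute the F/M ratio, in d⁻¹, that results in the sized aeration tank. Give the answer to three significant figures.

Rearranging the biomass balance for a CMAS with decay, V = Y·Q·ΔS·θ_c / [X·(1+k_d θ_c)] = 0.510 × 31200 × (581 − 9.42) × 21.4 / [3430 × (1 + 0.0454 × 21.4)] = 1.95×10^8 / 6762 = 28781 m³.
Food-to-microorganism ratio F/M = Q S₀ / (V X) = 31200 × 581 / (28781 × 3430) = 0.1836 d⁻¹.

F/M ≈ 0.184 d⁻¹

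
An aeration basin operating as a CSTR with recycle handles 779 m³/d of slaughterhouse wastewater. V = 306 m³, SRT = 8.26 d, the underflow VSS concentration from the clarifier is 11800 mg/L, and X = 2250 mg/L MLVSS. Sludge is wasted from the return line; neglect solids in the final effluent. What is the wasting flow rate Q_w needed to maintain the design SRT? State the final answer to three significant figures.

Q_w ≈ 7.06 m³/d

Q_w = (V·X)/(θ_c X_r) = 306.0 × 2250 / (8.26 × 11800) = 7.064 m³/d.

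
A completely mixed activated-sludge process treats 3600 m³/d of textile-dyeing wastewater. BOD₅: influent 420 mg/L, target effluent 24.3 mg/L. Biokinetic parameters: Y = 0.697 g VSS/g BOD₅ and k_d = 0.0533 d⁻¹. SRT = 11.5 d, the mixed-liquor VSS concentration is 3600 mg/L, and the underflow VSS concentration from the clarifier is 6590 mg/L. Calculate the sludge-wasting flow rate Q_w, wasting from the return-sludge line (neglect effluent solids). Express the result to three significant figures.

Rearranging the biomass balance for a CMAS with decay, V = Y·Q·ΔS·θ_c / [X·(1+k_d θ_c)] = 0.697 × 3600 × (420 − 24.3) × 11.5 / [3600 × (1 + 0.0533 × 11.5)] = 1.14×10^7 / 5807 = 1966 m³.
θ_c = V·X/(Q_w·X_r) when wasting from the recycle, so Q_w = V·X/(θ_c·X_r) = 1966 × 3600 / (11.5 × 6590) = 93.41 m³/d.

Q_w ≈ 93.4 m³/d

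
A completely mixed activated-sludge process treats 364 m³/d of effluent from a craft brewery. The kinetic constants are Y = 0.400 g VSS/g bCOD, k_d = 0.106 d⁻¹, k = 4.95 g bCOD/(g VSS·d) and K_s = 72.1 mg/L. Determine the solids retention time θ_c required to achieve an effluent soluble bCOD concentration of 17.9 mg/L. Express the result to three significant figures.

θ_c ≈ 3.47 d

Specific growth rate at S = 17.9 mg/L: μ = YkS/(K_s+S) = 0.400·4.95·17.9/(72.1+17.9) = 0.3938 d⁻¹.
Then 1/θ_c = μ − k_d = 0.3938 − 0.106 = 0.2878 d⁻¹, giving θ_c = 3.475 d.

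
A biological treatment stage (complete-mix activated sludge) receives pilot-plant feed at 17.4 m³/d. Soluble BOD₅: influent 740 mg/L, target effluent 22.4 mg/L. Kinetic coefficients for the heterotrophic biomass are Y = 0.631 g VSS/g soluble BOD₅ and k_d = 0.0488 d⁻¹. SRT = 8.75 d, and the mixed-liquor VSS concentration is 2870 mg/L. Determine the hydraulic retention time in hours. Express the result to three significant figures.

Rearranging the biomass balance for a CMAS with decay, V = Y·Q·ΔS·θ_c / [X·(1+k_d θ_c)] = 0.631 × 17.4 × (740 − 22.4) × 8.75 / [2870 × (1 + 0.0488 × 8.75)] = 6.89×10^4 / 4095 = 16.83 m³.
τ = V/Q = 16.83/17.4 = 0.9674 d, or 23.22 h.

τ ≈ 23.2 h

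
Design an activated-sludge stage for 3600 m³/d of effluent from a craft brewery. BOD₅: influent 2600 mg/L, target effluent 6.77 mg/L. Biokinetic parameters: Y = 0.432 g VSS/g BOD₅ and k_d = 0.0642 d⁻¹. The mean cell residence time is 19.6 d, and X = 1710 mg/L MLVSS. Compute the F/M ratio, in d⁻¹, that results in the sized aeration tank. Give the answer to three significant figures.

Steady-state biomass mass balance: V·X·(1 + k_d·θ_c) = Y·Q·(S₀ − S)·θ_c, so V = 0.432 × 3600 × (2600 − 6.77) × 19.6 / [1710 × (1 + 0.0642 × 19.6)] = 7.9×10^7 / 3862 = 20469 m³.
Food-to-microorganism ratio F/M = Q S₀ / (V X) = 3600 × 2600 / (20469 × 1710) = 0.2674 d⁻¹.

F/M ≈ 0.267 d⁻¹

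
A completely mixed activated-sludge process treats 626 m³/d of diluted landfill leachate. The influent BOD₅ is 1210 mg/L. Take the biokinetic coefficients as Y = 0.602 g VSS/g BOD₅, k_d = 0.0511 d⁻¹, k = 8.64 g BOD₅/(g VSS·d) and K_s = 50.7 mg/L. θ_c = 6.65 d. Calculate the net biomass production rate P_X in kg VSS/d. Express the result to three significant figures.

For a completely mixed reactor with recycle the Lawrence–McCarty relation gives S = K_s·(1 + k_d·θ_c) / [θ_c·(Y·k − k_d) − 1] = 50.7 × (1 + 0.0511 × 6.65) / [6.65 × (0.602 × 8.64 − 0.0511) − 1] = 67.93 / 33.25 = 2.043 mg/L.
Observed yield with endogenous decay: Y_obs = Y / (1 + k_d·θ_c) = 0.602 / (1 + 0.0511 × 6.65) = 0.602 / 1.340 = 0.4493 g VSS/g BOD₅.
Substrate removed = Q·(S₀ − S) = 626 m³/d × (1210 − 2.04) g/m³ = 7.56×10^5 g/d = 756.2 kg/d.
P_X = Y_obs · Q(S₀ − S) = 0.4493 × 756.2 = 339.8 kg VSS/d.

P_X ≈ 340 kg VSS/d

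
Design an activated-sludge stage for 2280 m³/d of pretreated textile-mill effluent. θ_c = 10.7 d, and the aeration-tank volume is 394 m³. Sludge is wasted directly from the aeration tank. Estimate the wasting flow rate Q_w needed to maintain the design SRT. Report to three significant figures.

Q_w ≈ 36.8 m³/d

For wasting at MLVSS concentration, Q_w = V/θ_c = 394.0/10.7 = 36.82 m³/d.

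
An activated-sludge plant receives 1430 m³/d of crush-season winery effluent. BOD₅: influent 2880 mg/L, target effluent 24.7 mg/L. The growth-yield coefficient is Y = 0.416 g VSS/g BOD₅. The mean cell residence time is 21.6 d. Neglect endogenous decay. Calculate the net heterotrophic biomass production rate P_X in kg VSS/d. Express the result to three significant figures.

With endogenous decay neglected, the observed yield equals the true yield: Y_obs = Y = 0.416 g VSS/g BOD₅.
Substrate removed = Q·(S₀ − S) = 1430 m³/d × (2880 − 24.7) g/m³ = 4.08×10^6 g/d = 4083 kg/d.
Net biomass production P_X = Y_obs × Q·(S₀ − S) = 0.4160 × 4083 = 1699 kg VSS/d.

P_X ≈ 1700 kg VSS/d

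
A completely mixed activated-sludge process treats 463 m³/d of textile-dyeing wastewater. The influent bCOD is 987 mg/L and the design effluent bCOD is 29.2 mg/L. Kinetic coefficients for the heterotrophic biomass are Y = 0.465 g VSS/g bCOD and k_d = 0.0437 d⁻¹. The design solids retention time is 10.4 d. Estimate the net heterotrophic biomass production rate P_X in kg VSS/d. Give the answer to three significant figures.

P_X ≈ 142 kg VSS/d

Correct the yield for decay: Y_obs = Y/(1 + k_d θ_c) = 0.465 / (1 + 0.0437 × 10.4) = 0.465 / 1.454 = 0.3197.
Mass of bCOD removed per day: Q(S₀ − S) = 463 × 957.8 g/m³ = 443.5 kg/d.
Biomass produced: P_X = Y_obs·Q·ΔS = 0.3197 × 443.5 ≈ 141.8 kg VSS/d.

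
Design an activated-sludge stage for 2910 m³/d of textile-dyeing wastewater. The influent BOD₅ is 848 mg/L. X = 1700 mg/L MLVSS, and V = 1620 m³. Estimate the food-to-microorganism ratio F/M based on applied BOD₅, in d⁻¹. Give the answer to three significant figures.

F/M = applied load / biomass = Q·S₀/(V·X) = 2910 × 848 / (1620 × 1700) = 0.8960 d⁻¹.

F/M ≈ 0.896 d⁻¹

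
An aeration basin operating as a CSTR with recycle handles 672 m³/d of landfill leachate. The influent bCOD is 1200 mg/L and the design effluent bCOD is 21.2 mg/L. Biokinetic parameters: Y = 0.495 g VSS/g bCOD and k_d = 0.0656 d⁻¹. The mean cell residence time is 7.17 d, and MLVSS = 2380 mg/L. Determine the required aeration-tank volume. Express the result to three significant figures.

From the SRT design equation V = Y Q (S₀−S) θ_c / [X (1 + k_d θ_c)] = 0.495 × 672 × (1200 − 21.2) × 7.17 / [2380 × (1 + 0.0656 × 7.17)] = 2.81×10^6 / 3499 = 803.4 m³.

V ≈ 803 m³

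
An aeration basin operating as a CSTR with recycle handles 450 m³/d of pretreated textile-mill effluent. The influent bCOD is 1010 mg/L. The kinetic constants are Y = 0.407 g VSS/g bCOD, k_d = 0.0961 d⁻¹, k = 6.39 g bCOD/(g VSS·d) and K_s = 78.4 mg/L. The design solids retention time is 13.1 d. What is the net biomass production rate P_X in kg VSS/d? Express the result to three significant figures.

From the Monod/SRT balance for a CMAS, S = K_s·(1+k_d θ_c)/[θ_c·(Y k − k_d) − 1] = 78.4 × (1 + 0.0961 × 13.1) / [13.1 × (0.407 × 6.39 − 0.0961) − 1] = 177.1 / 31.81 = 5.567 mg/L.
Observed yield with endogenous decay: Y_obs = Y / (1 + k_d·θ_c) = 0.407 / (1 + 0.0961 × 13.1) = 0.407 / 2.259 = 0.1802 g VSS/g bCOD.
Q·(S₀ − S) = 450 × (1010 − 5.57) × 10⁻³ = 452.0 kg/d removed.
Net biomass production P_X = Y_obs × Q·(S₀ − S) = 0.1802 × 452.0 = 81.44 kg VSS/d.

P_X ≈ 81.4 kg VSS/d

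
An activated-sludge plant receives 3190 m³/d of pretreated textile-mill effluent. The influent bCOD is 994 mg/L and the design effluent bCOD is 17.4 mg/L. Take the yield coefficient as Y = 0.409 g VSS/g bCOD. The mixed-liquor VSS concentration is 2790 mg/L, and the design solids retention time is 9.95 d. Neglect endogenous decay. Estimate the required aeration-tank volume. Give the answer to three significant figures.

V ≈ 4540 m³

Biomass mass balance (decay neglected): V·X = Y·Q·(S₀ − S)·θ_c, so V = 0.409 × 3190 × (994 − 17.4) × 9.95 / 2790 = 4544 m³.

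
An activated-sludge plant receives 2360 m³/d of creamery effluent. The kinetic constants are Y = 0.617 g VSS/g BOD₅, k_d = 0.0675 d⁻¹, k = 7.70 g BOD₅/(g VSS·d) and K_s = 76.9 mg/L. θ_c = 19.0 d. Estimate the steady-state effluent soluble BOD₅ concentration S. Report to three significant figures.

S ≈ 1.99 mg/L

Effluent substrate depends only on kinetics and SRT: S = K_s(1 + k_d θ_c) / [θ_c(Yk − k_d) − 1] = 76.9 × (1 + 0.0675 × 19.0) / [19.0 × (0.617 × 7.70 − 0.0675) − 1] = 175.5 / 87.98 = 1.995 mg/L.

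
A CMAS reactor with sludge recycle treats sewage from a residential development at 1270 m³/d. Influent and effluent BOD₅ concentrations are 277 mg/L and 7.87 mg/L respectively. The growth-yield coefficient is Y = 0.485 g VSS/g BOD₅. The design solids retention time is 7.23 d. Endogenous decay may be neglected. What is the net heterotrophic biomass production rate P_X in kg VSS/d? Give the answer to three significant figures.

P_X ≈ 166 kg VSS/d

With endogenous decay neglected, the observed yield equals the true yield: Y_obs = Y = 0.485 g VSS/g BOD₅.
ΔS = 277 − 7.87 = 269.1 mg/L, so the substrate removal rate is 1270 × 269.1/1000 = 341.8 kg BOD₅/d.
P_X = Y_obs · Q(S₀ − S) = 0.4850 × 341.8 = 165.8 kg VSS/d.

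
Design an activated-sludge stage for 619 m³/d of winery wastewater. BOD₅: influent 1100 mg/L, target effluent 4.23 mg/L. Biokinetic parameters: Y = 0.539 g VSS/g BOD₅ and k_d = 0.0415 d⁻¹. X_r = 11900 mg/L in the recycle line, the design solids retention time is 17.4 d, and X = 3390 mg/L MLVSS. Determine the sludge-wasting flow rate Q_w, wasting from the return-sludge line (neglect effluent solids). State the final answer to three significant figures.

Q_w ≈ 17.8 m³/d

Rearranging the biomass balance for a CMAS with decay, V = Y·Q·ΔS·θ_c / [X·(1+k_d θ_c)] = 0.539 × 619 × (1100 − 4.23) × 17.4 / [3390 × (1 + 0.0415 × 17.4)] = 6.36×10^6 / 5838 = 1090 m³.
Q_w = (V·X)/(θ_c X_r) = 1090 × 3390 / (17.4 × 11900) = 17.84 m³/d.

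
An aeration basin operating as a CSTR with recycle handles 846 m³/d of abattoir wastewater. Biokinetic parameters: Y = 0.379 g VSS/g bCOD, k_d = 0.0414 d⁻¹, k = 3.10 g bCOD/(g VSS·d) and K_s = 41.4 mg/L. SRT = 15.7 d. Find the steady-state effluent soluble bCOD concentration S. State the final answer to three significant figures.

From the Monod/SRT balance for a CMAS, S = K_s·(1+k_d θ_c)/[θ_c·(Y k − k_d) − 1] = 41.4 × (1 + 0.0414 × 15.7) / [15.7 × (0.379 × 3.10 − 0.0414) − 1] = 68.31 / 16.80 = 4.067 mg/L.

S ≈ 4.07 mg/L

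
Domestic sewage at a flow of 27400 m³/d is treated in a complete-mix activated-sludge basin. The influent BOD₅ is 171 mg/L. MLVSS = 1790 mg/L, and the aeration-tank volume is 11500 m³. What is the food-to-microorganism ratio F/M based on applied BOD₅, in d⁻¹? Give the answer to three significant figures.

F/M ≈ 0.228 d⁻¹

F/M = applied load / biomass = Q·S₀/(V·X) = 27400 × 171 / (11500 × 1790) = 0.2276 d⁻¹.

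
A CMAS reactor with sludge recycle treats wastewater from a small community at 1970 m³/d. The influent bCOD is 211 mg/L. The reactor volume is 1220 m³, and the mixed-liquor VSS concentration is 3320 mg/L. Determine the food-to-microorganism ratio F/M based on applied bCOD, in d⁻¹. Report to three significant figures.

F/M ≈ 0.103 d⁻¹

Food-to-microorganism ratio F/M = Q S₀ / (V X) = 1970 × 211 / (1220 × 3320) = 0.1026 d⁻¹.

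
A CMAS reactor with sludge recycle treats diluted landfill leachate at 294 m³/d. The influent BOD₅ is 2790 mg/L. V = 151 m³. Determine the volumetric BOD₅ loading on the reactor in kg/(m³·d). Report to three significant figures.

L_v ≈ 5.43 kg BOD₅/(m³·d)

L_v = Q S₀ / V = 294 × 2790 × 10⁻³ / 151.0 = 5.432 kg/(m³·d).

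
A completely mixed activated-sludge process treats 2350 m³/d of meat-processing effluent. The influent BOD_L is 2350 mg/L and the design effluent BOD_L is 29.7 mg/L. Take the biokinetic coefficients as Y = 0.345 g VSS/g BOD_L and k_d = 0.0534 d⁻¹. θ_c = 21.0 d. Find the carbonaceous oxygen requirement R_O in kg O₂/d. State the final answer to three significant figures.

R_O ≈ 4190 kg O₂/d

The observed yield is Y_obs = Y/(1 + k_d·θ_c) = 0.345 / (1 + 0.0534 × 21.0) = 0.345 / 2.121 = 0.1626 g VSS per g BOD_L removed.
Mass of BOD_L removed per day: Q(S₀ − S) = 2350 × 2320 g/m³ = 5453 kg/d.
Biomass synthesised: P_X = Y_obs × 5453 = 886.8 kg VSS/d.
R_O = Q·(S₀ − S) − 1.42·P_X = 5453 − 1.42 × 886.8 = 4193 kg O₂/d.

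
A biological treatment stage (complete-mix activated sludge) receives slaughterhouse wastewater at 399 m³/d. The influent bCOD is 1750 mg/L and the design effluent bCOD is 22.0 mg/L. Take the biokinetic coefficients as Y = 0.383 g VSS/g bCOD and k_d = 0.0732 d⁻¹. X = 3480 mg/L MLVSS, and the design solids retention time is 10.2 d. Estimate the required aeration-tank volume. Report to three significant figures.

V ≈ 443 m³

Steady-state biomass mass balance: V·X·(1 + k_d·θ_c) = Y·Q·(S₀ − S)·θ_c, so V = 0.383 × 399 × (1750 − 22.0) × 10.2 / [3480 × (1 + 0.0732 × 10.2)] = 2.69×10^6 / 6078 = 443.1 m³.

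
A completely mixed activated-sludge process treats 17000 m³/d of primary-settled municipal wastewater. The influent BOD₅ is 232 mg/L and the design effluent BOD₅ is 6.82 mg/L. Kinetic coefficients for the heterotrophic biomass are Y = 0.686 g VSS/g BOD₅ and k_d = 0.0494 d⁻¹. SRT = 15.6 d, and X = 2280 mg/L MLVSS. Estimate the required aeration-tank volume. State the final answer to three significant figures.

From the SRT design equation V = Y Q (S₀−S) θ_c / [X (1 + k_d θ_c)] = 0.686 × 17000 × (232 − 6.82) × 15.6 / [2280 × (1 + 0.0494 × 15.6)] = 4.1×10^7 / 4037 = 10148 m³.

V ≈ 10100 m³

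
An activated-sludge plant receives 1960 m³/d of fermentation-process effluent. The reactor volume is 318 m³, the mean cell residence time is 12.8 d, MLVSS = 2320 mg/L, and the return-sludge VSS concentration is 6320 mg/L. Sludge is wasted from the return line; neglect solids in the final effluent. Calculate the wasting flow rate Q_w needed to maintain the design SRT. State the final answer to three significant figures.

Q_w = (V·X)/(θ_c X_r) = 318.0 × 2320 / (12.8 × 6320) = 9.120 m³/d.

Q_w ≈ 9.12 m³/d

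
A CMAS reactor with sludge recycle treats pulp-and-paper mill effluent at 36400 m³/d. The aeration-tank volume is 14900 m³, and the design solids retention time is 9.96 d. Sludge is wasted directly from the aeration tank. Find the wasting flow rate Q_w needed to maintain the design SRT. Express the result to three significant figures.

Wasting from the aeration tank: Q_w = V / θ_c = 14900 / 9.96 = 1496 m³/d.

Q_w ≈ 1500 m³/d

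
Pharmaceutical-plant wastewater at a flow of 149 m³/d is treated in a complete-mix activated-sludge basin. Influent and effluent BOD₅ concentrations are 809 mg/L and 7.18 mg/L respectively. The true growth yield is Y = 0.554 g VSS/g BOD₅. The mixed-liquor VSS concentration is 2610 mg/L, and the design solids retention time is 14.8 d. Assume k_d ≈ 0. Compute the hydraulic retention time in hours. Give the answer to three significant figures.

With k_d = 0 the design equation reduces to V = Y Q (S₀−S) θ_c / X = 0.554 × 149 × (809 − 7.18) × 14.8 / 2610 = 375.3 m³.
τ = V/Q = 375.3/149 = 2.519 d, or 60.45 h.

τ ≈ 60.5 h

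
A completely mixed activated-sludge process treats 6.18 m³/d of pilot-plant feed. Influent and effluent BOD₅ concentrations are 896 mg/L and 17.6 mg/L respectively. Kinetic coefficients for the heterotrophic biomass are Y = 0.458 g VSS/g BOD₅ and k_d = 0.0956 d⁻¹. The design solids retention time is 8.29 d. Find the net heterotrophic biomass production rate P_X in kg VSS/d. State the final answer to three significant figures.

P_X ≈ 1.39 kg VSS/d

The observed yield is Y_obs = Y/(1 + k_d·θ_c) = 0.458 / (1 + 0.0956 × 8.29) = 0.458 / 1.793 = 0.2555 g VSS per g BOD₅ removed.
ΔS = 896 − 17.6 = 878.4 mg/L, so the substrate removal rate is 6.18 × 878.4/1000 = 5.429 kg BOD₅/d.
P_X = Y_obs · Q(S₀ − S) = 0.2555 × 5.429 = 1.387 kg VSS/d.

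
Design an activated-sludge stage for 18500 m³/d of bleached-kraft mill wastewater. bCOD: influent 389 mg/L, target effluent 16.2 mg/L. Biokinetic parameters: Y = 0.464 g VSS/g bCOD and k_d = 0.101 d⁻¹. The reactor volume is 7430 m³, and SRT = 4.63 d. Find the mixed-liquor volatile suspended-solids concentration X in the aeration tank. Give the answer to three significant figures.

From V·X·(1 + k_d·θ_c) = Y·Q·(S₀ − S)·θ_c: X = 0.464 × 18500 × (389 − 16.2) × 4.63 / [7430 × (1 + 0.101 × 4.63)] = 1359 mg/L.

X ≈ 1360 mg/L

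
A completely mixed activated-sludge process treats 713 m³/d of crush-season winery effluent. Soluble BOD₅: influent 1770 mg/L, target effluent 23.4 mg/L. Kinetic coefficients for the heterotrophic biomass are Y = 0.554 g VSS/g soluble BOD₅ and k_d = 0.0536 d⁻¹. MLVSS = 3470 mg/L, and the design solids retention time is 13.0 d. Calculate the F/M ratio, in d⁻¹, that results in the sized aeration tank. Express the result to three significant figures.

Rearranging the biomass balance for a CMAS with decay, V = Y·Q·ΔS·θ_c / [X·(1+k_d θ_c)] = 0.554 × 713 × (1770 − 23.4) × 13.0 / [3470 × (1 + 0.0536 × 13.0)] = 8.97×10^6 / 5888 = 1523 m³.
F/M = applied load / biomass = Q·S₀/(V·X) = 713 × 1770 / (1523 × 3470) = 0.2388 d⁻¹.

F/M ≈ 0.239 d⁻¹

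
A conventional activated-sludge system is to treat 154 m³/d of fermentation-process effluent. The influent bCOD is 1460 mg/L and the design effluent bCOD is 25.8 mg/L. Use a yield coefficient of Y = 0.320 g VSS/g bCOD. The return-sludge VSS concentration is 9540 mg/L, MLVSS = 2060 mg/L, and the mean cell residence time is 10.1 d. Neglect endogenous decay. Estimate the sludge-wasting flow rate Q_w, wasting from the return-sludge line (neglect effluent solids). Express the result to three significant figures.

V·X = Y·Q·ΔS·θ_c gives V = 0.320 × 154 × (1460 − 25.8) × 10.1 / 2060 = 346.5 m³.
Wasting from the return line (neglecting effluent solids): Q_w = V·X / (θ_c·X_r) = 346.5 × 2060 / (10.1 × 9540) = 7.409 m³/d.

Q_w ≈ 7.41 m³/d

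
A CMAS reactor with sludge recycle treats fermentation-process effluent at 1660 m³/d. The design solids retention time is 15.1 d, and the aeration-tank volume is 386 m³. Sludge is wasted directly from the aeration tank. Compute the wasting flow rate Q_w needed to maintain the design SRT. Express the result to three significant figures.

Q_w ≈ 25.6 m³/d

Wasting from the aeration tank: Q_w = V / θ_c = 386.0 / 15.1 = 25.56 m³/d.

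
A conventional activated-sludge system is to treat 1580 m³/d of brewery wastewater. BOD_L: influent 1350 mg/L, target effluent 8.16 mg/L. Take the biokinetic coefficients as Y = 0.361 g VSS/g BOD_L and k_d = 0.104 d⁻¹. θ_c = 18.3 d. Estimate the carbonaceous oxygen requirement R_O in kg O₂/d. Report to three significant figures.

R_O ≈ 1750 kg O₂/d

Y_obs = Y / (1 + k_d θ_c) = 0.361 / (1 + 0.104 × 18.3) = 0.361 / 2.903 = 0.1243.
Mass of BOD_L removed per day: Q(S₀ − S) = 1580 × 1342 g/m³ = 2120 kg/d.
Biomass synthesised: P_X = Y_obs × 2120 = 263.6 kg VSS/d.
Carbonaceous O₂ demand = substrate oxidised − cell-mass equivalent = 2120 − 1.42 × 263.6 = 1746 kg O₂/d.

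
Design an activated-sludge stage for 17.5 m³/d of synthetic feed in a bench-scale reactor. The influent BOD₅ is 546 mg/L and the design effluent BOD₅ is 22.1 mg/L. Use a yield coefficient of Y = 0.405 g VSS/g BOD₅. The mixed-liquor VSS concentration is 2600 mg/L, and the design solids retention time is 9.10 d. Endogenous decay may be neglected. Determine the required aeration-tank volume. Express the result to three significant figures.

Biomass mass balance (decay neglected): V·X = Y·Q·(S₀ − S)·θ_c, so V = 0.405 × 17.5 × (546 − 22.1) × 9.10 / 2600 = 13.00 m³.

V ≈ 13.0 m³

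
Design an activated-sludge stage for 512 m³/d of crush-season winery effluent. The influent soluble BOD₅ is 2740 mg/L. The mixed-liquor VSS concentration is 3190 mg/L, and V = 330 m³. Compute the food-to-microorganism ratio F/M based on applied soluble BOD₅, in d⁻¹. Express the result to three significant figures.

F/M ≈ 1.33 d⁻¹

F/M = Q·S₀ / (V·X) = 512 × 2740 / (330.0 × 3190) = 1.333 g soluble BOD₅·(g VSS·d)⁻¹.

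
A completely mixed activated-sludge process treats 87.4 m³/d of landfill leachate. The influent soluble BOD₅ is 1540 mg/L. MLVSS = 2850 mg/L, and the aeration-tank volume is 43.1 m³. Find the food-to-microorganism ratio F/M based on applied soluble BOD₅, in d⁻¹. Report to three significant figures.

Food-to-microorganism ratio F/M = Q S₀ / (V X) = 87.4 × 1540 / (43.10 × 2850) = 1.096 d⁻¹.

F/M ≈ 1.10 d⁻¹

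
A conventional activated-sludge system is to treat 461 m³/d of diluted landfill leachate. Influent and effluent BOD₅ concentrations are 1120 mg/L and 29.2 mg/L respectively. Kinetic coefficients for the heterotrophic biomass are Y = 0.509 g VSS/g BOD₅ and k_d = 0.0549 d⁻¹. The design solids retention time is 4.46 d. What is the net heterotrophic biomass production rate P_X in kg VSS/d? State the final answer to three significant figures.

P_X ≈ 206 kg VSS/d

Y_obs = Y / (1 + k_d θ_c) = 0.509 / (1 + 0.0549 × 4.46) = 0.509 / 1.245 = 0.4089.
Mass of BOD₅ removed per day: Q(S₀ − S) = 461 × 1091 g/m³ = 502.9 kg/d.
P_X = Y_obs · Q(S₀ − S) = 0.4089 × 502.9 = 205.6 kg VSS/d.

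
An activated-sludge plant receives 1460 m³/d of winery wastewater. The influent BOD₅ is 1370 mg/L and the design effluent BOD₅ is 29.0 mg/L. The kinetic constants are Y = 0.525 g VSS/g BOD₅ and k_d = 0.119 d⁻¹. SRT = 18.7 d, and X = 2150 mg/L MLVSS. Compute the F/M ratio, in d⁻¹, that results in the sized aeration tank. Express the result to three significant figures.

Steady-state biomass mass balance: V·X·(1 + k_d·θ_c) = Y·Q·(S₀ − S)·θ_c, so V = 0.525 × 1460 × (1370 − 29.0) × 18.7 / [2150 × (1 + 0.119 × 18.7)] = 1.92×10^7 / 6934 = 2772 m³.
F/M = applied load / biomass = Q·S₀/(V·X) = 1460 × 1370 / (2772 × 2150) = 0.3356 d⁻¹.

F/M ≈ 0.336 d⁻¹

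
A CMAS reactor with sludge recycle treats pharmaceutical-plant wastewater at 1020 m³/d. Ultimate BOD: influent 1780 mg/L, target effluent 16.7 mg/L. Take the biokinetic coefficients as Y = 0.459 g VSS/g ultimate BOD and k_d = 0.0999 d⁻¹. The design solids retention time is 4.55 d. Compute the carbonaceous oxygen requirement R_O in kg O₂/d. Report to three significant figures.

Y_obs = Y / (1 + k_d θ_c) = 0.459 / (1 + 0.0999 × 4.55) = 0.459 / 1.455 = 0.3156.
Mass of ultimate BOD removed per day: Q(S₀ − S) = 1020 × 1763 g/m³ = 1799 kg/d.
Net sludge production P_X = 0.3156 × 1799 = 567.6 kg VSS/d.
Carbonaceous O₂ demand = substrate oxidised − cell-mass equivalent = 1799 − 1.42 × 567.6 = 992.6 kg O₂/d.

R_O ≈ 993 kg O₂/d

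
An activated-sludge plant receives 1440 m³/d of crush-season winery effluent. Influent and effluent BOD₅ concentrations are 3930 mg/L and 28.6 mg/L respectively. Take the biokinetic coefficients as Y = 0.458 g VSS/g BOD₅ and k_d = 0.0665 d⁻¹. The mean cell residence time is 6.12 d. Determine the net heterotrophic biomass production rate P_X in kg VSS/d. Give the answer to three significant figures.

Correct the yield for decay: Y_obs = Y/(1 + k_d θ_c) = 0.458 / (1 + 0.0665 × 6.12) = 0.458 / 1.407 = 0.3255.
Substrate removed = Q·(S₀ − S) = 1440 m³/d × (3930 − 28.6) g/m³ = 5.62×10^6 g/d = 5618 kg/d.
Biomass produced: P_X = Y_obs·Q·ΔS = 0.3255 × 5618 ≈ 1829 kg VSS/d.

P_X ≈ 1830 kg VSS/d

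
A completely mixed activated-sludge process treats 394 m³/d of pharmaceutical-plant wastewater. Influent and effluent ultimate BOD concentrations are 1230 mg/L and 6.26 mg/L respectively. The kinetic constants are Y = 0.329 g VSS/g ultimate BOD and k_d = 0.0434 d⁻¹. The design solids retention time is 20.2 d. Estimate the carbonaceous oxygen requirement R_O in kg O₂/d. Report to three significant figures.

R_O ≈ 362 kg O₂/d

Y_obs = Y / (1 + k_d θ_c) = 0.329 / (1 + 0.0434 × 20.2) = 0.329 / 1.877 = 0.1753.
ΔS = 1230 − 6.26 = 1224 mg/L, so the substrate removal rate is 394 × 1224/1000 = 482.2 kg ultimate BOD/d.
P_X = Y_obs·Q·(S₀ − S) = 0.1753 × 482.2 = 84.53 kg VSS/d.
Carbonaceous O₂ demand = substrate oxidised − cell-mass equivalent = 482.2 − 1.42 × 84.53 = 362.1 kg O₂/d.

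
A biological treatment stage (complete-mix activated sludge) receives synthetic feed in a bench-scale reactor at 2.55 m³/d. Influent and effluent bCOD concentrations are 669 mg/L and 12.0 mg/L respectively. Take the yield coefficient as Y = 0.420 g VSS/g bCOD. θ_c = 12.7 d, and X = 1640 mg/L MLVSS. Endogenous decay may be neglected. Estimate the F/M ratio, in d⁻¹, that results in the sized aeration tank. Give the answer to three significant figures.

V·X = Y·Q·ΔS·θ_c gives V = 0.420 × 2.55 × (669 − 12.0) × 12.7 / 1640 = 5.449 m³.
F/M = Q·S₀ / (V·X) = 2.55 × 669 / (5.449 × 1640) = 0.1909 g bCOD·(g VSS·d)⁻¹.

F/M ≈ 0.191 d⁻¹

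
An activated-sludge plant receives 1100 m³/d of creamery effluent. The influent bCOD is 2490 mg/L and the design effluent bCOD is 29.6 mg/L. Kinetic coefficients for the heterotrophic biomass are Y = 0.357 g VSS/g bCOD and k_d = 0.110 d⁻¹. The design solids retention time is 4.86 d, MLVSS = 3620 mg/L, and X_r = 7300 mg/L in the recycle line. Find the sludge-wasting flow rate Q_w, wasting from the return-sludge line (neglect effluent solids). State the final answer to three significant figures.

Q_w ≈ 86.2 m³/d

Rearranging the biomass balance for a CMAS with decay, V = Y·Q·ΔS·θ_c / [X·(1+k_d θ_c)] = 0.357 × 1100 × (2490 − 29.6) × 4.86 / [3620 × (1 + 0.110 × 4.86)] = 4.7×10^6 / 5555 = 845.3 m³.
Q_w = (V·X)/(θ_c X_r) = 845.3 × 3620 / (4.86 × 7300) = 86.25 m³/d.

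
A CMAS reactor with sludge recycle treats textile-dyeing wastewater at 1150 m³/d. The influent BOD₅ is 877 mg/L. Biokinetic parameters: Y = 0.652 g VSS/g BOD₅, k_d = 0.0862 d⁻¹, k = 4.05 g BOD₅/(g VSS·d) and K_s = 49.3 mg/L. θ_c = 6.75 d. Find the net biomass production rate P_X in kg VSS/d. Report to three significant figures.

For a completely mixed reactor with recycle the Lawrence–McCarty relation gives S = K_s·(1 + k_d·θ_c) / [θ_c·(Y·k − k_d) − 1] = 49.3 × (1 + 0.0862 × 6.75) / [6.75 × (0.652 × 4.05 − 0.0862) − 1] = 77.99 / 16.24 = 4.801 mg/L.
The observed yield is Y_obs = Y/(1 + k_d·θ_c) = 0.652 / (1 + 0.0862 × 6.75) = 0.652 / 1.582 = 0.4122 g VSS per g BOD₅ removed.
Substrate removed = Q·(S₀ − S) = 1150 m³/d × (877 − 4.80) g/m³ = 1×10^6 g/d = 1003 kg/d.
Net biomass production P_X = Y_obs × Q·(S₀ − S) = 0.4122 × 1003 = 413.4 kg VSS/d.

P_X ≈ 413 kg VSS/d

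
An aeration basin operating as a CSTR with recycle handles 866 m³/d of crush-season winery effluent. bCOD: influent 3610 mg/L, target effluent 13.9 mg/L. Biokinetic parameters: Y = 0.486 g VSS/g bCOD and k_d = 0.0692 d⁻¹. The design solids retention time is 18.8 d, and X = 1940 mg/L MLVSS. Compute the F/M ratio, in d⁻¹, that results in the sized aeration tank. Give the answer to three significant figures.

F/M ≈ 0.253 d⁻¹

Steady-state biomass mass balance: V·X·(1 + k_d·θ_c) = Y·Q·(S₀ − S)·θ_c, so V = 0.486 × 866 × (3610 − 13.9) × 18.8 / [1940 × (1 + 0.0692 × 18.8)] = 2.85×10^7 / 4464 = 6374 m³.
F/M = Q·S₀ / (V·X) = 866 × 3610 / (6374 × 1940) = 0.2528 g bCOD·(g VSS·d)⁻¹.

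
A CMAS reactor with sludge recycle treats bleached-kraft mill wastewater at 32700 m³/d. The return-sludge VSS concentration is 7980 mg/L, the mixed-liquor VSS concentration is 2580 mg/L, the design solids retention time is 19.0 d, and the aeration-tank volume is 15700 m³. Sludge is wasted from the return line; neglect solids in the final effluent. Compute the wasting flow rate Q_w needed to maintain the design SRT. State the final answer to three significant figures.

Wasting from the return line (neglecting effluent solids): Q_w = V·X / (θ_c·X_r) = 15700 × 2580 / (19.0 × 7980) = 267.2 m³/d.

Q_w ≈ 267 m³/d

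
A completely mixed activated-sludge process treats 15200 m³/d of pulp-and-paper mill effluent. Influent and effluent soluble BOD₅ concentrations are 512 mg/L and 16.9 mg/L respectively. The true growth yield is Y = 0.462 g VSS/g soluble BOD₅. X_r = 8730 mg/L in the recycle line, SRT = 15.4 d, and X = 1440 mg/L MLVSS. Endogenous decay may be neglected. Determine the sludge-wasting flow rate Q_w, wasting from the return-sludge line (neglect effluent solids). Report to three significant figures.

Q_w ≈ 398 m³/d

V·X = Y·Q·ΔS·θ_c gives V = 0.462 × 15200 × (512 − 16.9) × 15.4 / 1440 = 37182 m³.
Wasting from the return line (neglecting effluent solids): Q_w = V·X / (θ_c·X_r) = 37182 × 1440 / (15.4 × 8730) = 398.3 m³/d.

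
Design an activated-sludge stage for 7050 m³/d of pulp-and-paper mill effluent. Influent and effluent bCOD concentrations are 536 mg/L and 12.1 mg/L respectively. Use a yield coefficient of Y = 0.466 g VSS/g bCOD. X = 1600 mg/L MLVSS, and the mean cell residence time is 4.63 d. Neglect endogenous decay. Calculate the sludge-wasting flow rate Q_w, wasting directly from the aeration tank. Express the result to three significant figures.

Q_w ≈ 1080 m³/d

With k_d = 0 the design equation reduces to V = Y Q (S₀−S) θ_c / X = 0.466 × 7050 × (536 − 12.1) × 4.63 / 1600 = 4981 m³.
Wasting from the aeration tank: Q_w = V / θ_c = 4981 / 4.63 = 1076 m³/d.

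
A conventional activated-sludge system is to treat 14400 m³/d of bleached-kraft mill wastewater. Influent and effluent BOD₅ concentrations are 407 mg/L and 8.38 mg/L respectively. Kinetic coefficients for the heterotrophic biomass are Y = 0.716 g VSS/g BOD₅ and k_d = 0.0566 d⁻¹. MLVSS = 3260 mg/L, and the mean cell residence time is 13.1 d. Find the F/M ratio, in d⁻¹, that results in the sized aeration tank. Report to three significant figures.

F/M ≈ 0.190 d⁻¹

Rearranging the biomass balance for a CMAS with decay, V = Y·Q·ΔS·θ_c / [X·(1+k_d θ_c)] = 0.716 × 14400 × (407 − 8.38) × 13.1 / [3260 × (1 + 0.0566 × 13.1)] = 5.38×10^7 / 5677 = 9484 m³.
F/M = Q·S₀ / (V·X) = 14400 × 407 / (9484 × 3260) = 0.1896 g BOD₅·(g VSS·d)⁻¹.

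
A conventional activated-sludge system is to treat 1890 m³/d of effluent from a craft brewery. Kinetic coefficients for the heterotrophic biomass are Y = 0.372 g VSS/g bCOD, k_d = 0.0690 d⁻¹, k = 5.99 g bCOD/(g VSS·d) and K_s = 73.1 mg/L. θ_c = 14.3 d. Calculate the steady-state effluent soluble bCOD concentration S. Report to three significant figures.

From the Monod/SRT balance for a CMAS, S = K_s·(1+k_d θ_c)/[θ_c·(Y k − k_d) − 1] = 73.1 × (1 + 0.0690 × 14.3) / [14.3 × (0.372 × 5.99 − 0.0690) − 1] = 145.2 / 29.88 = 4.861 mg/L.

S ≈ 4.86 mg/L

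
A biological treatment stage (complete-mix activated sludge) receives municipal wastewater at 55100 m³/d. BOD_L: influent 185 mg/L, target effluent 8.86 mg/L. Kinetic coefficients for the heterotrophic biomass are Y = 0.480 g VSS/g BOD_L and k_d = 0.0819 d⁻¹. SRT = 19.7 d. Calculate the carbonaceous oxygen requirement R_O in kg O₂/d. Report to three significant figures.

Y_obs = Y / (1 + k_d θ_c) = 0.480 / (1 + 0.0819 × 19.7) = 0.480 / 2.613 = 0.1837.
ΔS = 185 − 8.86 = 176.1 mg/L, so the substrate removal rate is 55100 × 176.1/1000 = 9705 kg BOD_L/d.
Net sludge production P_X = 0.1837 × 9705 = 1783 kg VSS/d.
R_O = Q·ΔS − 1.42 P_X = 9705 − 2531 = 7174 kg O₂/d.

R_O ≈ 7170 kg O₂/d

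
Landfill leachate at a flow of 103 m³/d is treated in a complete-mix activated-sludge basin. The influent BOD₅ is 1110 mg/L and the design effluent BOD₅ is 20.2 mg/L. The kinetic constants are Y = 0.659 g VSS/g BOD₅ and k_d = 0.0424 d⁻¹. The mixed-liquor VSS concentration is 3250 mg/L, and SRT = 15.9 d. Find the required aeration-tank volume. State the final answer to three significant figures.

V ≈ 216 m³

Steady-state biomass mass balance: V·X·(1 + k_d·θ_c) = Y·Q·(S₀ − S)·θ_c, so V = 0.659 × 103 × (1110 − 20.2) × 15.9 / [3250 × (1 + 0.0424 × 15.9)] = 1.18×10^6 / 5441 = 216.2 m³.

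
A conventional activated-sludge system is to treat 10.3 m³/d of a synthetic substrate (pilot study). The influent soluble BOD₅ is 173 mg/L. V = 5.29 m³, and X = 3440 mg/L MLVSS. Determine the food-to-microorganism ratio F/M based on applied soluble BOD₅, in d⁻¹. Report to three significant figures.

F/M ≈ 0.0979 d⁻¹

F/M = applied load / biomass = Q·S₀/(V·X) = 10.3 × 173 / (5.290 × 3440) = 0.09792 d⁻¹.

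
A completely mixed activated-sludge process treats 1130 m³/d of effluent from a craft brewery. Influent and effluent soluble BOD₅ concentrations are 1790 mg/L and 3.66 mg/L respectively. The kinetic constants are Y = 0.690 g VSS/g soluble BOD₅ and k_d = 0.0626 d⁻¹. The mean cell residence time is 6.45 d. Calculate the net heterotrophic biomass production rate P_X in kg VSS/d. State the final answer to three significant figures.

P_X ≈ 992 kg VSS/d

The observed yield is Y_obs = Y/(1 + k_d·θ_c) = 0.690 / (1 + 0.0626 × 6.45) = 0.690 / 1.404 = 0.4915 g VSS per g soluble BOD₅ removed.
Mass of soluble BOD₅ removed per day: Q(S₀ − S) = 1130 × 1786 g/m³ = 2019 kg/d.
P_X = Y_obs · Q(S₀ − S) = 0.4915 × 2019 = 992.2 kg VSS/d.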